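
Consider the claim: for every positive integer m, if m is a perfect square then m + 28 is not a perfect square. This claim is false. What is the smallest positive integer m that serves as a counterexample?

m = 36

We need the least positive integer m for which m is a perfect square but m + 28 is a perfect square.
The first 5 eligible values, up to m = 25, all satisfy the conclusion.
m = 36: 36 = 6² and 36 + 28 = 64 = 8².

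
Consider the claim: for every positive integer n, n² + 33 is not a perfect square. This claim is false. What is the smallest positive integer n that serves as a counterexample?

A counterexample is any positive integer n such that n² + 33 is a perfect square; we check each in order.
n = 1: 1² + 33 = 34, not a perfect square.
n = 2: 2² + 33 = 37, not a perfect square.
n = 3: 3² + 33 = 42, not a perfect square.
n = 4: 4² + 33 = 49 = 7², a perfect square.

n = 4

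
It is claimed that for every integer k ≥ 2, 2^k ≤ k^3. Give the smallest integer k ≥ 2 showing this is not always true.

k = 2: 2^k = 4 and k^3 = 8, so 4 ≤ 8.
k = 3: 2^k = 8 and k^3 = 27, so 8 ≤ 27.
k = 4: 2^k = 16 and k^3 = 64, so 16 ≤ 64.
k = 5: 2^k = 32 and k^3 = 125, so 32 ≤ 125.
k = 6: 2^k = 64 and k^3 = 216, so 64 ≤ 216.
k = 7: 2^k = 128 and k^3 = 343, so 128 ≤ 343.
k = 8: 2^k = 256 and k^3 = 512, so 256 ≤ 512.
k = 9: 2^k = 512 and k^3 = 729, so 512 ≤ 729.
k = 10: 2^k = 1024 and k^3 = 1000, so 1024 > 1000.

k = 10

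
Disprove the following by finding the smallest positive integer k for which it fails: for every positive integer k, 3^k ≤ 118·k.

k = 6

We need the least positive integer k for which 3^k > 118·k.
The first 5 eligible values, up to k = 5, all satisfy the conclusion.
k = 6: 3^k = 729 and 118·k = 708, so 729 > 708.
Hence k = 6 is a counterexample.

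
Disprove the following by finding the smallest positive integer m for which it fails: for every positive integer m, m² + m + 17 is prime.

m = 16

For m = 1, 2, 3, 4, …, 13, 14, 15 the conclusion holds.
m = 16: m² + m + 17 = 289 = 17 × 17, composite.
Hence m = 16 is a counterexample.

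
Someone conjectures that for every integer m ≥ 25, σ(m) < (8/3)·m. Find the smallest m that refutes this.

m = 60

For m = 25, 26, 27, 28, …, 57, 58, 59 the conclusion holds.
m = 60: σ(60) = 168; 168 ≥ 160.
Thus m = 60 disproves the claim, and no smaller m works.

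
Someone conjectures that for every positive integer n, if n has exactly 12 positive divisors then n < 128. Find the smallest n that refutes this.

A counterexample is any positive integer n such that n has exactly 12 positive divisors but the claim fails; we check each in order.
For n = 60, 72, 84, 90, 96, 108, 126 the conclusion holds.
n = 132: τ(132) = 12; 132 ≥ 128.

n = 132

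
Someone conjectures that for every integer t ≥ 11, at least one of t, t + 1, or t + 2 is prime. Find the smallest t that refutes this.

t = 14

For t = 11, 12, 13 the conclusion holds.
t = 14: 14 = 2 × 7; 15 = 3 × 5; 16 = 2 × 8 — all composite.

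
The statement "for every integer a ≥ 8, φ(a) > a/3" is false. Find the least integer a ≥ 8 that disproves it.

For a = 8, 9, 10, 11 the conclusion holds.
a = 12: φ(12) = 4 and 12/3 = 4, so φ(12) ≤ 12/3.

a = 12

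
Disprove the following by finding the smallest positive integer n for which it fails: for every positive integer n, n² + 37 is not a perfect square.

n = 18

A counterexample is any positive integer n such that n² + 37 is a perfect square; we check each in order.
For n = 1, 2, 3, 4, …, 15, 16, 17 the conclusion holds.
n = 18: 18² + 37 = 361 = 19², a perfect square.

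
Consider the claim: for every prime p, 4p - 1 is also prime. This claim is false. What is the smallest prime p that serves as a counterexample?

For p = 2, 3, 5 the conclusion holds.
p = 7: 4p - 1 = 27 = 3 × 9, not prime.
Thus p = 7 disproves the claim, and no smaller p works.

p = 7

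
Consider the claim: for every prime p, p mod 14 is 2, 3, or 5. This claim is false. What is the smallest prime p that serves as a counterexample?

Check each prime p in order until the claim fails.
p = 2: 2 mod 14 = 2.
p = 3: 3 mod 14 = 3.
p = 5: 5 mod 14 = 5.
p = 7: 7 mod 14 = 7 — not in {2, 3, 5}.
Hence p = 7 is a counterexample.

p = 7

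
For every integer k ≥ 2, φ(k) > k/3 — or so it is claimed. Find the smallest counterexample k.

k = 6

For k = 2, 3, 4, 5 the conclusion holds.
k = 6: φ(6) = 2 and 6/3 = 2, so φ(6) ≤ 6/3.
So k = 6 is the smallest counterexample.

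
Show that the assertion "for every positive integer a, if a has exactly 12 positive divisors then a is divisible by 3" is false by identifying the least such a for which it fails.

a = 140

A counterexample is any positive integer a such that a has exactly 12 positive divisors but a is not divisible by 3; we check each in order.
For a = 60, 72, 84, 90, 96, 108, 126, 132 the conclusion holds.
a = 140: τ(140) = 12; 140 mod 3 = 2.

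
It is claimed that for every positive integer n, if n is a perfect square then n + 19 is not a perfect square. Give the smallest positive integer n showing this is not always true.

n = 81

For n = 1, 4, 9, 16, 25, 36, 49, 64 the conclusion holds.
n = 81: 81 = 9² and 81 + 19 = 100 = 10².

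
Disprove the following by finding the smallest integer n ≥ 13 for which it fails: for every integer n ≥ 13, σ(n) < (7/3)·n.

Check each integer n ≥ 13 in order until the claim fails.
For n = 13, 14, 15, 16, …, 21, 22, 23 the conclusion holds.
n = 24: σ(24) = 60; 60 ≥ 56.

n = 24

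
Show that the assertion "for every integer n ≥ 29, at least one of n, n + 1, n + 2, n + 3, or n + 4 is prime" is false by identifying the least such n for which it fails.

n = 29: 29 is prime.
n = 30: 31 is prime.
n = 31: 31 is prime.
n = 32: 32 = 2 × 16; 33 = 3 × 11; 34 = 2 × 17; 35 = 5 × 7; 36 = 2 × 18 — all composite.
So n = 32 is the smallest counterexample.

n = 32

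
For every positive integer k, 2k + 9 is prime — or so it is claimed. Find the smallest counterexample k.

k = 3

For k = 1, 2 the conclusion holds.
k = 3: 2k + 9 = 15 = 3 × 5, composite.
Hence k = 3 is a counterexample.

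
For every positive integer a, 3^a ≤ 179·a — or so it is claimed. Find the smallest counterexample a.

a = 7

We need the least positive integer a for which 3^a > 179·a.
For a = 1, 2, 3, 4, 5, 6 the conclusion holds.
a = 7: 3^a = 2187 and 179·a = 1253, so 2187 > 1253.
So a = 7 is the smallest counterexample.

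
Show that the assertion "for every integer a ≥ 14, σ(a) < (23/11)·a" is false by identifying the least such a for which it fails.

a = 18

Check each integer a ≥ 14 in order until the claim fails.
The first 4 eligible values, up to a = 17, all satisfy the conclusion.
a = 18: σ(18) = 39; 39 ≥ 414/11.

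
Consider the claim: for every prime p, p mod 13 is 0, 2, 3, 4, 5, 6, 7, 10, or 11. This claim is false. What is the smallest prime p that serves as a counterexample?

We need the least prime p for which the claim fails.
For p = 2, 3, 5, 7, …, 37, 41, 43 the conclusion holds.
p = 47: 47 mod 13 = 8 — not in {0, 2, 3, 4, 5, 6, 7, 10, 11}.
So p = 47 is the smallest counterexample.

p = 47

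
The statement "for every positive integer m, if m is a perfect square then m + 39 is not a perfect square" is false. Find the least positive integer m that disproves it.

Check each positive integer m in order until m is a perfect square but m + 39 is a perfect square.
m = 1: 1 + 39 = 40, not a perfect square.
m = 4: 4 + 39 = 43, not a perfect square.
m = 9: 9 + 39 = 48, not a perfect square.
m = 16: 16 + 39 = 55, not a perfect square.
m = 25: 25 = 5² and 25 + 39 = 64 = 8².
Thus m = 25 disproves the claim, and no smaller m works.

m = 25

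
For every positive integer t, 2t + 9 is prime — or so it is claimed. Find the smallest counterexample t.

t = 3

We need the least positive integer t for which 2t + 9 is not prime.
t = 1: 2t + 9 = 11, prime.
t = 2: 2t + 9 = 13, prime.
t = 3: 2t + 9 = 15 = 3 × 5, composite.
Thus t = 3 disproves the claim, and no smaller t works.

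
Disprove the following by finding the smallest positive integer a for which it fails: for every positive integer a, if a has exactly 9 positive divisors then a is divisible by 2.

A counterexample is any positive integer a such that a has exactly 9 positive divisors but a is not divisible by 2; we check each in order.
For a = 36, 100, 196 the conclusion holds.
a = 225: τ(225) = 9; 225 mod 2 = 1.
Hence a = 225 is a counterexample.

a = 225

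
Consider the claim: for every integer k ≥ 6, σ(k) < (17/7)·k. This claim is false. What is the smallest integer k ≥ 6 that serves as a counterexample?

We need the least integer k ≥ 6 for which the claim fails.
For k = 6, 7, 8, 9, …, 21, 22, 23 the conclusion holds.
k = 24: σ(24) = 60; 60 ≥ 408/7.

k = 24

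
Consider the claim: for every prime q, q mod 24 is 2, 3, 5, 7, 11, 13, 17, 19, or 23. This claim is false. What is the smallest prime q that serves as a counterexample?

q = 73

A counterexample is any prime q such that the claim fails; we check each in order.
For q = 2, 3, 5, 7, …, 61, 67, 71 the conclusion holds.
q = 73: 73 mod 24 = 1 — not in {2, 3, 5, 7, 11, 13, 17, 19, 23}.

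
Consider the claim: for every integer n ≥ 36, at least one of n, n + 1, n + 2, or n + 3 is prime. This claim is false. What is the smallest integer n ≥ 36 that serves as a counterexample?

The first 12 eligible values, up to n = 47, all satisfy the conclusion.
n = 48: 48 = 2 × 24; 49 = 7 × 7; 50 = 2 × 25; 51 = 3 × 17 — all composite.
Thus n = 48 disproves the claim, and no smaller n works.

n = 48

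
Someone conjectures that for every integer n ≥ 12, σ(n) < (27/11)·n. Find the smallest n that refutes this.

n = 24

A counterexample is any integer n ≥ 12 such that the claim fails; we check each in order.
For n = 12, 13, 14, 15, …, 21, 22, 23 the conclusion holds.
n = 24: σ(24) = 60; 60 ≥ 648/11.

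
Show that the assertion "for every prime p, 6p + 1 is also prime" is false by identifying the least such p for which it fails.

For p = 2, 3, 5, 7, 11, 13, 17 the conclusion holds.
p = 19: 6p + 1 = 115 = 5 × 23, not prime.
Hence p = 19 is a counterexample.

p = 19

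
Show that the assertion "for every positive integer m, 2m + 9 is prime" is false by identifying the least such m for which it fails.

A counterexample is any positive integer m such that 2m + 9 is not prime; we check each in order.
m = 1: 2m + 9 = 11, prime.
m = 2: 2m + 9 = 13, prime.
m = 3: 2m + 9 = 15 = 3 × 5, composite.
Thus m = 3 disproves the claim, and no smaller m works.

m = 3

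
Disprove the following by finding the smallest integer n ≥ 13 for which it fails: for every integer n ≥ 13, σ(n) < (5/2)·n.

n = 24

A counterexample is any integer n ≥ 13 such that the claim fails; we check each in order.
For n = 13, 14, 15, 16, …, 21, 22, 23 the conclusion holds.
n = 24: σ(24) = 60; 60 ≥ 60.
So n = 24 is the smallest counterexample.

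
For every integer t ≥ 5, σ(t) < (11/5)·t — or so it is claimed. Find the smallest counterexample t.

t = 12

Check each integer t ≥ 5 in order until the claim fails.
The first 7 eligible values, up to t = 11, all satisfy the conclusion.
t = 12: σ(12) = 28; 28 ≥ 132/5.
Thus t = 12 disproves the claim, and no smaller t works.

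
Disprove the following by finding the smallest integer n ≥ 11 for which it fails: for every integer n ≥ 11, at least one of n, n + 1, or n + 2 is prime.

n = 14

A counterexample is any integer n ≥ 11 such that n, n + 1, n + 2 are all composite; we check each in order.
n = 11: 11 is prime.
n = 12: 13 is prime.
n = 13: 13 is prime.
n = 14: 14 = 2 × 7; 15 = 3 × 5; 16 = 2 × 8 — all composite.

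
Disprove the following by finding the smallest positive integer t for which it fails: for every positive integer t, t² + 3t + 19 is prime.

t = 15

The first 14 eligible values, up to t = 14, all satisfy the conclusion.
t = 15: t² + 3t + 19 = 289 = 17 × 17, composite.
Thus t = 15 disproves the claim, and no smaller t works.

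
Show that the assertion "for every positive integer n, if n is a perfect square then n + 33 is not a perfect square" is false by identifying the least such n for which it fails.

n = 16

We need the least positive integer n for which n is a perfect square but n + 33 is a perfect square.
n = 1: 1 + 33 = 34, not a perfect square.
n = 4: 4 + 33 = 37, not a perfect square.
n = 9: 9 + 33 = 42, not a perfect square.
n = 16: 16 = 4² and 16 + 33 = 49 = 7².
Thus n = 16 disproves the claim, and no smaller n works.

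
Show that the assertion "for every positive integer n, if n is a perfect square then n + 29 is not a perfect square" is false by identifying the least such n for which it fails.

n = 196

The first 13 eligible values, up to n = 169, all satisfy the conclusion.
n = 196: 196 = 14² and 196 + 29 = 225 = 15².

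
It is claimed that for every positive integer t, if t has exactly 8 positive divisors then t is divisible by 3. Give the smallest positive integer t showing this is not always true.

A counterexample is any positive integer t such that t has exactly 8 positive divisors but t is not divisible by 3; we check each in order.
t = 24: τ(24) = 8; 24 mod 3 = 0.
t = 30: τ(30) = 8; 30 mod 3 = 0.
t = 40: τ(40) = 8; 40 mod 3 = 1.

t = 40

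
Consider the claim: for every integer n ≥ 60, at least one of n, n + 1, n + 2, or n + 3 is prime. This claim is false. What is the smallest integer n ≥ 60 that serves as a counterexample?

n = 62

A counterexample is any integer n ≥ 60 such that n, n + 1, n + 2, n + 3 are all composite; we check each in order.
For n = 60, 61 the conclusion holds.
n = 62: 62 = 2 × 31; 63 = 3 × 21; 64 = 2 × 32; 65 = 5 × 13 — all composite.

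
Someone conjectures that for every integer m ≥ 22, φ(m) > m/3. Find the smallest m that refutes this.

m = 24

Check each integer m ≥ 22 in order until the claim fails.
m = 22: φ(22) = 10 and 22/3 = 22/3, so φ(22) > 22/3.
m = 23: φ(23) = 22 and 23/3 = 23/3, so φ(23) > 23/3.
m = 24: φ(24) = 8 and 24/3 = 8, so φ(24) ≤ 24/3.
Hence m = 24 is a counterexample.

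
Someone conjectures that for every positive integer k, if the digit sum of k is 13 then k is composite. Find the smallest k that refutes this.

A counterexample is any positive integer k such that the digit sum of k is 13 but k is prime; we check each in order.
For k = 49, 58 the conclusion holds.
k = 67: digit sum 13; 67 is prime, not composite.
So k = 67 is the smallest counterexample.

k = 67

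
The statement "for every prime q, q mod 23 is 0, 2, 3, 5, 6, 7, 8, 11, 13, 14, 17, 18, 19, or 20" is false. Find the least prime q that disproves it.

We need the least prime q for which the claim fails.
For q = 2, 3, 5, 7, …, 37, 41, 43 the conclusion holds.
q = 47: 47 mod 23 = 1 — not in {0, 2, 3, 5, 6, 7, 8, 11, 13, 14, 17, 18, 19, 20}.
Hence q = 47 is a counterexample.

q = 47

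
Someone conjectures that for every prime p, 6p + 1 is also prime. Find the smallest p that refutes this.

p = 19

p = 2: 6p + 1 = 13, prime.
p = 3: 6p + 1 = 19, prime.
p = 5: 6p + 1 = 31, prime.
p = 7: 6p + 1 = 43, prime.
p = 11: 6p + 1 = 67, prime.
p = 13: 6p + 1 = 79, prime.
p = 17: 6p + 1 = 103, prime.
p = 19: 6p + 1 = 115 = 5 × 23, not prime.
Thus p = 19 disproves the claim, and no smaller p works.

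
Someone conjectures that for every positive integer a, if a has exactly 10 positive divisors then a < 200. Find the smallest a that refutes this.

We need the least positive integer a for which a has exactly 10 positive divisors but the claim fails.
The first 5 eligible values, up to a = 176, all satisfy the conclusion.
a = 208: τ(208) = 10; 208 ≥ 200.
Hence a = 208 is a counterexample.

a = 208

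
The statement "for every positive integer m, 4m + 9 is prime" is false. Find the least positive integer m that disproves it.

A counterexample is any positive integer m such that 4m + 9 is not prime; we check each in order.
For m = 1, 2 the conclusion holds.
m = 3: 4m + 9 = 21 = 3 × 7, composite.

m = 3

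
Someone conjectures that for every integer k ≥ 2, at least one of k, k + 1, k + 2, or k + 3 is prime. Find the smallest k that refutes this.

Check each integer k ≥ 2 in order until k, k + 1, k + 2, k + 3 are all composite.
The first 22 eligible values, up to k = 23, all satisfy the conclusion.
k = 24: 24 = 2 × 12; 25 = 5 × 5; 26 = 2 × 13; 27 = 3 × 9 — all composite.

k = 24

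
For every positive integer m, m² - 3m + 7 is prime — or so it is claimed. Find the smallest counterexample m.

m = 6

Check each positive integer m in order until m² - 3m + 7 is not prime.
The first 5 eligible values, up to m = 5, all satisfy the conclusion.
m = 6: m² - 3m + 7 = 25 = 5 × 5, composite.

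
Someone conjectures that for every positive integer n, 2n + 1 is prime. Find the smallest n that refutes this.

n = 4

We need the least positive integer n for which 2n + 1 is not prime.
For n = 1, 2, 3 the conclusion holds.
n = 4: 2n + 1 = 9 = 3 × 3, composite.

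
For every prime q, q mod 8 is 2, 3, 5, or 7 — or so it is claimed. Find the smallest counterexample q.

q = 17

We need the least prime q for which the claim fails.
The first 6 eligible values, up to q = 13, all satisfy the conclusion.
q = 17: 17 mod 8 = 1 — not in {2, 3, 5, 7}.
So q = 17 is the smallest counterexample.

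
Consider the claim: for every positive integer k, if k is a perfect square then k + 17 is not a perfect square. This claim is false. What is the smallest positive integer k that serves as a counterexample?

The first 7 eligible values, up to k = 49, all satisfy the conclusion.
k = 64: 64 = 8² and 64 + 17 = 81 = 9².
Hence k = 64 is a counterexample.

k = 64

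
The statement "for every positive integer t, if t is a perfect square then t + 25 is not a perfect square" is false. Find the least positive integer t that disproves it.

Check each positive integer t in order until t is a perfect square but t + 25 is a perfect square.
The first 11 eligible values, up to t = 121, all satisfy the conclusion.
t = 144: 144 = 12² and 144 + 25 = 169 = 13².
So t = 144 is the smallest counterexample.

t = 144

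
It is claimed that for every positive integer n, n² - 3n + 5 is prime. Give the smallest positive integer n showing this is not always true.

n = 4

Check each positive integer n in order until n² - 3n + 5 is not prime.
For n = 1, 2, 3 the conclusion holds.
n = 4: n² - 3n + 5 = 9 = 3 × 3, composite.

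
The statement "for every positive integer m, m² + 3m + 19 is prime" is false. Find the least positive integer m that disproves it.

m = 15

Check each positive integer m in order until m² + 3m + 19 is not prime.
The first 14 eligible values, up to m = 14, all satisfy the conclusion.
m = 15: m² + 3m + 19 = 289 = 17 × 17, composite.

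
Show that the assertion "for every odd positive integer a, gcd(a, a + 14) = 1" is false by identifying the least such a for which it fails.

a = 7

Check each odd positive integer a in order until gcd(a, a + 14) > 1.
a = 1: gcd(1, 15) = 1.
a = 3: gcd(3, 17) = 1.
a = 5: gcd(5, 19) = 1.
a = 7: gcd(7, 21) = 7.
Hence a = 7 is a counterexample.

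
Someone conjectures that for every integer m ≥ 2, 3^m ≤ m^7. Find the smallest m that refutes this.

m = 19

We need the least integer m ≥ 2 for which 3^m > m^7.
For m = 2, 3, 4, 5, …, 16, 17, 18 the conclusion holds.
m = 19: 3^m = 1162261467 and m^7 = 893871739, so 1162261467 > 893871739.
Thus m = 19 disproves the claim, and no smaller m works.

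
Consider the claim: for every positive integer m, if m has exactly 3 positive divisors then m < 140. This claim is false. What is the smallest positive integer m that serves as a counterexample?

For m = 4, 9, 25, 49, 121 the conclusion holds.
m = 169: τ(169) = 3; 169 ≥ 140.

m = 169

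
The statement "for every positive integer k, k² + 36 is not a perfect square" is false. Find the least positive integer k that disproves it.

k = 8

For k = 1, 2, 3, 4, 5, 6, 7 the conclusion holds.
k = 8: 8² + 36 = 100 = 10², a perfect square.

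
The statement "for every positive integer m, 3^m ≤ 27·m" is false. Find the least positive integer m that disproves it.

m = 5

A counterexample is any positive integer m such that 3^m > 27·m; we check each in order.
For m = 1, 2, 3, 4 the conclusion holds.
m = 5: 3^m = 243 and 27·m = 135, so 243 > 135.
Thus m = 5 disproves the claim, and no smaller m works.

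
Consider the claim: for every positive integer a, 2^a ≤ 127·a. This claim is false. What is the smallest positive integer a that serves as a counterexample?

a = 11

A counterexample is any positive integer a such that 2^a > 127·a; we check each in order.
For a = 1, 2, 3, 4, 5, 6, 7, 8, 9, 10 the conclusion holds.
a = 11: 2^a = 2048 and 127·a = 1397, so 2048 > 1397.
Thus a = 11 disproves the claim, and no smaller a works.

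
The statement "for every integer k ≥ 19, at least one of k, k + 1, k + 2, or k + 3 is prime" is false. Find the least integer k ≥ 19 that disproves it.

The first 5 eligible values, up to k = 23, all satisfy the conclusion.
k = 24: 24 = 2 × 12; 25 = 5 × 5; 26 = 2 × 13; 27 = 3 × 9 — all composite.

k = 24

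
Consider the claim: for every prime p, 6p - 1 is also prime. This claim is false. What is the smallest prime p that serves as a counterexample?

p = 11

p = 2: 6p - 1 = 11, prime.
p = 3: 6p - 1 = 17, prime.
p = 5: 6p - 1 = 29, prime.
p = 7: 6p - 1 = 41, prime.
p = 11: 6p - 1 = 65 = 5 × 13, not prime.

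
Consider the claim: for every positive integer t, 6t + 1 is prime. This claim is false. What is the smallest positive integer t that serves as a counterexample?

We need the least positive integer t for which 6t + 1 is not prime.
For t = 1, 2, 3 the conclusion holds.
t = 4: 6t + 1 = 25 = 5 × 5, composite.
Hence t = 4 is a counterexample.

t = 4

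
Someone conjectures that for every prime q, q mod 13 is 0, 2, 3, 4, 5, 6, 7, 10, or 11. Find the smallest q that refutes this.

q = 47

We need the least prime q for which the claim fails.
For q = 2, 3, 5, 7, …, 37, 41, 43 the conclusion holds.
q = 47: 47 mod 13 = 8 — not in {0, 2, 3, 4, 5, 6, 7, 10, 11}.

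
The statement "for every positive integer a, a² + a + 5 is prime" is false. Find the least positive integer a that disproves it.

a = 4

a = 1: a² + a + 5 = 7, prime.
a = 2: a² + a + 5 = 11, prime.
a = 3: a² + a + 5 = 17, prime.
a = 4: a² + a + 5 = 25 = 5 × 5, composite.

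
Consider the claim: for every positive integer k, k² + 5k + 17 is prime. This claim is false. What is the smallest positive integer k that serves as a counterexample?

k = 8

We need the least positive integer k for which k² + 5k + 17 is not prime.
The first 7 eligible values, up to k = 7, all satisfy the conclusion.
k = 8: k² + 5k + 17 = 121 = 11 × 11, composite.
So k = 8 is the smallest counterexample.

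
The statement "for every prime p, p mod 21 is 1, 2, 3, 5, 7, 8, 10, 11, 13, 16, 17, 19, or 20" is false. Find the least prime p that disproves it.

p = 67

We need the least prime p for which the claim fails.
The first 18 eligible values, up to p = 61, all satisfy the conclusion.
p = 67: 67 mod 21 = 4 — not in {1, 2, 3, 5, 7, 8, 10, 11, 13, 16, 17, 19, 20}.
So p = 67 is the smallest counterexample.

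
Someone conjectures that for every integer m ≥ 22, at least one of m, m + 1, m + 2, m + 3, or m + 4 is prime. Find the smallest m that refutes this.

m = 24

m = 22: 23 is prime.
m = 23: 23 is prime.
m = 24: 24 = 2 × 12; 25 = 5 × 5; 26 = 2 × 13; 27 = 3 × 9; 28 = 2 × 14 — all composite.
Thus m = 24 disproves the claim, and no smaller m works.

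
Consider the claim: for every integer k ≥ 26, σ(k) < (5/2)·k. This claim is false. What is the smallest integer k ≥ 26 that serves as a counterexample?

Check each integer k ≥ 26 in order until the claim fails.
For k = 26, 27, 28, 29, 30, 31, 32, 33, 34, 35 the conclusion holds.
k = 36: σ(36) = 91; 91 ≥ 90.

k = 36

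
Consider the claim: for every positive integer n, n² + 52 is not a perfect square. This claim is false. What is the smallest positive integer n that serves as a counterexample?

A counterexample is any positive integer n such that n² + 52 is a perfect square; we check each in order.
For n = 1, 2, 3, 4, …, 9, 10, 11 the conclusion holds.
n = 12: 12² + 52 = 196 = 14², a perfect square.

n = 12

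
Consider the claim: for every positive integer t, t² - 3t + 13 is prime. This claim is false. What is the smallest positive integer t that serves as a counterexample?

A counterexample is any positive integer t such that t² - 3t + 13 is not prime; we check each in order.
The first 11 eligible values, up to t = 11, all satisfy the conclusion.
t = 12: t² - 3t + 13 = 121 = 11 × 11, composite.
Thus t = 12 disproves the claim, and no smaller t works.

t = 12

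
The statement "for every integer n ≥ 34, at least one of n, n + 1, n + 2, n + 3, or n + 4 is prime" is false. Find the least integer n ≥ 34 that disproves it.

Check each integer n ≥ 34 in order until n, n + 1, n + 2, n + 3, n + 4 are all composite.
The first 14 eligible values, up to n = 47, all satisfy the conclusion.
n = 48: 48 = 2 × 24; 49 = 7 × 7; 50 = 2 × 25; 51 = 3 × 17; 52 = 2 × 26 — all composite.
Hence n = 48 is a counterexample.

n = 48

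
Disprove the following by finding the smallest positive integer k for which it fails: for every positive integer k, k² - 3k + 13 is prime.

For k = 1, 2, 3, 4, …, 9, 10, 11 the conclusion holds.
k = 12: k² - 3k + 13 = 121 = 11 × 11, composite.
So k = 12 is the smallest counterexample.

k = 12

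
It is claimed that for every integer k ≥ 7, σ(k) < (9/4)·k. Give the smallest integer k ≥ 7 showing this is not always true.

k = 12

Check each integer k ≥ 7 in order until the claim fails.
The first 5 eligible values, up to k = 11, all satisfy the conclusion.
k = 12: σ(12) = 28; 28 ≥ 27.
Hence k = 12 is a counterexample.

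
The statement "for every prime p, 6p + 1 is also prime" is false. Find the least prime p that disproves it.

p = 19

For p = 2, 3, 5, 7, 11, 13, 17 the conclusion holds.
p = 19: 6p + 1 = 115 = 5 × 23, not prime.
Hence p = 19 is a counterexample.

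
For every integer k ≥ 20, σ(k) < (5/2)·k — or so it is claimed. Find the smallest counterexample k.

For k = 20, 21, 22, 23 the conclusion holds.
k = 24: σ(24) = 60; 60 ≥ 60.
So k = 24 is the smallest counterexample.

k = 24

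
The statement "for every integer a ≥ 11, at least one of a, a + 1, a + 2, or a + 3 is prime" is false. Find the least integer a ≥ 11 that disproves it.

a = 24

Check each integer a ≥ 11 in order until a, a + 1, a + 2, a + 3 are all composite.
The first 13 eligible values, up to a = 23, all satisfy the conclusion.
a = 24: 24 = 2 × 12; 25 = 5 × 5; 26 = 2 × 13; 27 = 3 × 9 — all composite.
So a = 24 is the smallest counterexample.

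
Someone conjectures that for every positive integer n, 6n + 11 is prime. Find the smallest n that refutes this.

n = 4

A counterexample is any positive integer n such that 6n + 11 is not prime; we check each in order.
For n = 1, 2, 3 the conclusion holds.
n = 4: 6n + 11 = 35 = 5 × 7, composite.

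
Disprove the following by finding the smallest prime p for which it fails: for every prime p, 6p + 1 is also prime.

p = 19

p = 2: 6p + 1 = 13, prime.
p = 3: 6p + 1 = 19, prime.
p = 5: 6p + 1 = 31, prime.
p = 7: 6p + 1 = 43, prime.
p = 11: 6p + 1 = 67, prime.
p = 13: 6p + 1 = 79, prime.
p = 17: 6p + 1 = 103, prime.
p = 19: 6p + 1 = 115 = 5 × 23, not prime.
Hence p = 19 is a counterexample.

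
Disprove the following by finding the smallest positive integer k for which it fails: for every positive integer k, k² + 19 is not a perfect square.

k = 9

k = 1: 1² + 19 = 20, not a perfect square.
k = 2: 2² + 19 = 23, not a perfect square.
k = 3: 3² + 19 = 28, not a perfect square.
k = 4: 4² + 19 = 35, not a perfect square.
k = 5: 5² + 19 = 44, not a perfect square.
k = 6: 6² + 19 = 55, not a perfect square.
k = 7: 7² + 19 = 68, not a perfect square.
k = 8: 8² + 19 = 83, not a perfect square.
k = 9: 9² + 19 = 100 = 10², a perfect square.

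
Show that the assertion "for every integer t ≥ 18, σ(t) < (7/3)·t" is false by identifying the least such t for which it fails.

For t = 18, 19, 20, 21, 22, 23 the conclusion holds.
t = 24: σ(24) = 60; 60 ≥ 56.

t = 24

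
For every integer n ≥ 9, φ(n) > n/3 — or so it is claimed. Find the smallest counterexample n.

n = 9: φ(9) = 6 and 9/3 = 3, so φ(9) > 9/3.
n = 10: φ(10) = 4 and 10/3 = 10/3, so φ(10) > 10/3.
n = 11: φ(11) = 10 and 11/3 = 11/3, so φ(11) > 11/3.
n = 12: φ(12) = 4 and 12/3 = 4, so φ(12) ≤ 12/3.

n = 12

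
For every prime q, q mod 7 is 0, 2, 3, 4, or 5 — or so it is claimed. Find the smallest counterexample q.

Check each prime q in order until the claim fails.
q = 2: 2 mod 7 = 2.
q = 3: 3 mod 7 = 3.
q = 5: 5 mod 7 = 5.
q = 7: 7 mod 7 = 0.
q = 11: 11 mod 7 = 4.
q = 13: 13 mod 7 = 6 — not in {0, 2, 3, 4, 5}.

q = 13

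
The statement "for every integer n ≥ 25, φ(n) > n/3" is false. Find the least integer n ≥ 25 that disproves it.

A counterexample is any integer n ≥ 25 such that the claim fails; we check each in order.
For n = 25, 26, 27, 28, 29 the conclusion holds.
n = 30: φ(30) = 8 and 30/3 = 10, so φ(30) ≤ 30/3.
So n = 30 is the smallest counterexample.

n = 30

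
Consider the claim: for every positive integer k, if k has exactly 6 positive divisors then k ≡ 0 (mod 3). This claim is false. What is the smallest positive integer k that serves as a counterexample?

For k = 12, 18 the conclusion holds.
k = 20: τ(20) = 6; 20 ≡ 2 (mod 3).
Thus k = 20 disproves the claim, and no smaller k works.

k = 20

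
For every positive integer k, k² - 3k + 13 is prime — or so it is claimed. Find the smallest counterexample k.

A counterexample is any positive integer k such that k² - 3k + 13 is not prime; we check each in order.
The first 11 eligible values, up to k = 11, all satisfy the conclusion.
k = 12: k² - 3k + 13 = 121 = 11 × 11, composite.

k = 12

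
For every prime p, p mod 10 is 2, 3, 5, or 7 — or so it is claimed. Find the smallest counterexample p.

For p = 2, 3, 5, 7 the conclusion holds.
p = 11: 11 mod 10 = 1 — not in {2, 3, 5, 7}.

p = 11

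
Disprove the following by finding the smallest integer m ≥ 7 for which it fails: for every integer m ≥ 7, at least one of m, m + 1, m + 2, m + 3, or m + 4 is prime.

For m = 7, 8, 9, 10, …, 21, 22, 23 the conclusion holds.
m = 24: 24 = 2 × 12; 25 = 5 × 5; 26 = 2 × 13; 27 = 3 × 9; 28 = 2 × 14 — all composite.

m = 24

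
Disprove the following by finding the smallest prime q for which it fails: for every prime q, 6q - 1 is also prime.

We need the least prime q for which 6q - 1 is not prime.
The first 4 eligible values, up to q = 7, all satisfy the conclusion.
q = 11: 6q - 1 = 65 = 5 × 13, not prime.
Thus q = 11 disproves the claim, and no smaller q works.

q = 11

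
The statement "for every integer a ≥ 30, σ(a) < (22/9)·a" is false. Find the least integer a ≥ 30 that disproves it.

a = 36

We need the least integer a ≥ 30 for which the claim fails.
a = 30: σ(30) = 72; 72 < 220/3.
a = 31: σ(31) = 32; 32 < 682/9.
a = 32: σ(32) = 63; 63 < 704/9.
a = 33: σ(33) = 48; 48 < 242/3.
a = 34: σ(34) = 54; 54 < 748/9.
a = 35: σ(35) = 48; 48 < 770/9.
a = 36: σ(36) = 91; 91 ≥ 88.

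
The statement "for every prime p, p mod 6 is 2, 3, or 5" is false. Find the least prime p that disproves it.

p = 7

We need the least prime p for which the claim fails.
For p = 2, 3, 5 the conclusion holds.
p = 7: 7 mod 6 = 1 — not in {2, 3, 5}.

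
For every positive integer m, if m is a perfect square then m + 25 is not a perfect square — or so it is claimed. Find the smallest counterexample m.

A counterexample is any positive integer m such that m is a perfect square but m + 25 is a perfect square; we check each in order.
For m = 1, 4, 9, 16, …, 81, 100, 121 the conclusion holds.
m = 144: 144 = 12² and 144 + 25 = 169 = 13².

m = 144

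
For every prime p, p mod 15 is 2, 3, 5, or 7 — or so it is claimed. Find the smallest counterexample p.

p = 11

We need the least prime p for which the claim fails.
The first 4 eligible values, up to p = 7, all satisfy the conclusion.
p = 11: 11 mod 15 = 11 — not in {2, 3, 5, 7}.
Hence p = 11 is a counterexample.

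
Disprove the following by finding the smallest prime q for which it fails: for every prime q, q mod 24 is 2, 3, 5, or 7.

q = 2: 2 mod 24 = 2.
q = 3: 3 mod 24 = 3.
q = 5: 5 mod 24 = 5.
q = 7: 7 mod 24 = 7.
q = 11: 11 mod 24 = 11 — not in {2, 3, 5, 7}.

q = 11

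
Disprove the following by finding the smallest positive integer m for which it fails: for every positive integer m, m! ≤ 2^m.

m = 4

We need the least positive integer m for which m! > 2^m.
m = 1: m! = 1 and 2^m = 2, so 1 ≤ 2.
m = 2: m! = 2 and 2^m = 4, so 2 ≤ 4.
m = 3: m! = 6 and 2^m = 8, so 6 ≤ 8.
m = 4: m! = 24 and 2^m = 16, so 24 > 16.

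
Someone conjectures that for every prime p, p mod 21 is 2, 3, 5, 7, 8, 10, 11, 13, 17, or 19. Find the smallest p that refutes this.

For p = 2, 3, 5, 7, …, 23, 29, 31 the conclusion holds.
p = 37: 37 mod 21 = 16 — not in {2, 3, 5, 7, 8, 10, 11, 13, 17, 19}.

p = 37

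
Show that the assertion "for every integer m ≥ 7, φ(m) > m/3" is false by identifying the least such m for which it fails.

We need the least integer m ≥ 7 for which the claim fails.
The first 5 eligible values, up to m = 11, all satisfy the conclusion.
m = 12: φ(12) = 4 and 12/3 = 4, so φ(12) ≤ 12/3.
So m = 12 is the smallest counterexample.

m = 12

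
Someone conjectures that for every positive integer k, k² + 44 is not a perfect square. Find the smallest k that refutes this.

For k = 1, 2, 3, 4, 5, 6, 7, 8, 9 the conclusion holds.
k = 10: 10² + 44 = 144 = 12², a perfect square.
Hence k = 10 is a counterexample.

k = 10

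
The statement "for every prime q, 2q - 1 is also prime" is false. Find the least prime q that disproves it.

For q = 2, 3 the conclusion holds.
q = 5: 2q - 1 = 9 = 3 × 3, not prime.

q = 5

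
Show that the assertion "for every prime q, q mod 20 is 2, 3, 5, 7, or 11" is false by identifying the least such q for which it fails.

q = 13

The first 5 eligible values, up to q = 11, all satisfy the conclusion.
q = 13: 13 mod 20 = 13 — not in {2, 3, 5, 7, 11}.
So q = 13 is the smallest counterexample.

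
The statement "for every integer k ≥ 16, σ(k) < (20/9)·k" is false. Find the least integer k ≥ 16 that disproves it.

k = 24

A counterexample is any integer k ≥ 16 such that the claim fails; we check each in order.
The first 8 eligible values, up to k = 23, all satisfy the conclusion.
k = 24: σ(24) = 60; 60 ≥ 160/3.
So k = 24 is the smallest counterexample.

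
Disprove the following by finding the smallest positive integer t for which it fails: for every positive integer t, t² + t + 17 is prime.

For t = 1, 2, 3, 4, …, 13, 14, 15 the conclusion holds.
t = 16: t² + t + 17 = 289 = 17 × 17, composite.
Hence t = 16 is a counterexample.

t = 16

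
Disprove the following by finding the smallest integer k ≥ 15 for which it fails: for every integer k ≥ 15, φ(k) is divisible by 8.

k = 18

We need the least integer k ≥ 15 for which φ(k) is not divisible by 8.
k = 15: φ(15) = 8; 8 mod 8 = 0.
k = 16: φ(16) = 8; 8 mod 8 = 0.
k = 17: φ(17) = 16; 16 mod 8 = 0.
k = 18: φ(18) = 6; 6 mod 8 = 6.
So k = 18 is the smallest counterexample.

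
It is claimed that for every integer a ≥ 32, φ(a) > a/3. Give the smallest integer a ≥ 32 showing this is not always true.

a = 36

For a = 32, 33, 34, 35 the conclusion holds.
a = 36: φ(36) = 12 and 36/3 = 12, so φ(36) ≤ 36/3.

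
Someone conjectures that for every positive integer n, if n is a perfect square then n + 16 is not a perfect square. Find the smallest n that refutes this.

Check each positive integer n in order until n is a perfect square but n + 16 is a perfect square.
n = 1: 1 + 16 = 17, not a perfect square.
n = 4: 4 + 16 = 20, not a perfect square.
n = 9: 9 = 3² and 9 + 16 = 25 = 5².
Thus n = 9 disproves the claim, and no smaller n works.

n = 9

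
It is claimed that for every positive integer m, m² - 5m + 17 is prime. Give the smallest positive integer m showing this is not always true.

For m = 1, 2, 3, 4, …, 10, 11, 12 the conclusion holds.
m = 13: m² - 5m + 17 = 121 = 11 × 11, composite.

m = 13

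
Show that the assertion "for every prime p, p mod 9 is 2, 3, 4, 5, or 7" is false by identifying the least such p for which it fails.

p = 17

Check each prime p in order until the claim fails.
p = 2: 2 mod 9 = 2.
p = 3: 3 mod 9 = 3.
p = 5: 5 mod 9 = 5.
p = 7: 7 mod 9 = 7.
p = 11: 11 mod 9 = 2.
p = 13: 13 mod 9 = 4.
p = 17: 17 mod 9 = 8 — not in {2, 3, 4, 5, 7}.
Hence p = 17 is a counterexample.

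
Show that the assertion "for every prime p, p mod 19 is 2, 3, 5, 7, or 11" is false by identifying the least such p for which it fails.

p = 13

Check each prime p in order until the claim fails.
For p = 2, 3, 5, 7, 11 the conclusion holds.
p = 13: 13 mod 19 = 13 — not in {2, 3, 5, 7, 11}.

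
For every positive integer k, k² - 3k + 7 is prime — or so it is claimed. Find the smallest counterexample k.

Check each positive integer k in order until k² - 3k + 7 is not prime.
k = 1: k² - 3k + 7 = 5, prime.
k = 2: k² - 3k + 7 = 5, prime.
k = 3: k² - 3k + 7 = 7, prime.
k = 4: k² - 3k + 7 = 11, prime.
k = 5: k² - 3k + 7 = 17, prime.
k = 6: k² - 3k + 7 = 25 = 5 × 5, composite.
Hence k = 6 is a counterexample.

k = 6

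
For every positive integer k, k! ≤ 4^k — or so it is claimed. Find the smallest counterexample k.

We need the least positive integer k for which k! > 4^k.
The first 8 eligible values, up to k = 8, all satisfy the conclusion.
k = 9: k! = 362880 and 4^k = 262144, so 362880 > 262144.
Thus k = 9 disproves the claim, and no smaller k works.

k = 9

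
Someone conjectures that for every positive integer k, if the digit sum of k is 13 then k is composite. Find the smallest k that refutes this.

A counterexample is any positive integer k such that the digit sum of k is 13 but k is prime; we check each in order.
k = 49: digit sum 13; 49 is composite.
k = 58: digit sum 13; 58 is composite.
k = 67: digit sum 13; 67 is prime, not composite.

k = 67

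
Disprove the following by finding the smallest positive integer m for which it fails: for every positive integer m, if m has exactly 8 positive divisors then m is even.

For m = 24, 30, 40, 42, …, 88, 102, 104 the conclusion holds.
m = 105: divisors of 105: 1, 3, 5, 7, 15, 21, 35, 105; 105 is odd.
Hence m = 105 is a counterexample.

m = 105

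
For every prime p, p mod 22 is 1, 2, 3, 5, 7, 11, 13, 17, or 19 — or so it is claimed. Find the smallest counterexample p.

p = 31

A counterexample is any prime p such that the claim fails; we check each in order.
The first 10 eligible values, up to p = 29, all satisfy the conclusion.
p = 31: 31 mod 22 = 9 — not in {1, 2, 3, 5, 7, 11, 13, 17, 19}.
Thus p = 31 disproves the claim, and no smaller p works.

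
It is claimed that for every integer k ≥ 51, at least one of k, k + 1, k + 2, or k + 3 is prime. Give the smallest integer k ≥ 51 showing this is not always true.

k = 51: 53 is prime.
k = 52: 53 is prime.
k = 53: 53 is prime.
k = 54: 54 = 2 × 27; 55 = 5 × 11; 56 = 2 × 28; 57 = 3 × 19 — all composite.
So k = 54 is the smallest counterexample.

k = 54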